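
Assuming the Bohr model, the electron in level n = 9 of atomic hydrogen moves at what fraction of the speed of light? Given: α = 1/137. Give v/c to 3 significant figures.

v_n = Zαc/n, so v/c = Zα/n = 1 × 0.00730 / 9 = 0.000811

0.000811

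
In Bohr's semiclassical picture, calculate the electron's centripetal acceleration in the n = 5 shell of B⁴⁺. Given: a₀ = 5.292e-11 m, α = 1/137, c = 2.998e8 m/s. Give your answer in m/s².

1.810e22 m/s²

r = n²a₀/Z = 2.646e-10 m, v = Zαc/n = 2.188e6 m/s
a = v²/r = (2.188e6)² / 2.646e-10 = 1.810e22 m/s²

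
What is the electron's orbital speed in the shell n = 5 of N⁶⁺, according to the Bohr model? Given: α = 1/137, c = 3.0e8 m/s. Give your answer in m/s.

v_n = Zαc/n = 7 × 0.0073 × 3.0e8 / 5
    = 3.1e6 m/s

3.1e6 m/s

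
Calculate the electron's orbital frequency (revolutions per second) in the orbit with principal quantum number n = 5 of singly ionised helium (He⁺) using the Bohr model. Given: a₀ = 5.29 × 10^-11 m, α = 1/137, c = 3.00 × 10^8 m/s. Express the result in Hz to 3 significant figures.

r = n²a₀/Z = 6.61 × 10^-10 m, v = Zαc/n = 8.76 × 10^5 m/s
f = v/(2πr) = 2.11 × 10^14 Hz

2.11 × 10^14 Hz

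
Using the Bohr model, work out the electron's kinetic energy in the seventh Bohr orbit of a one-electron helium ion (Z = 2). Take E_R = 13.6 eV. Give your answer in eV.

1.11 eV

For a Coulomb orbit the virial theorem gives K = −E_n.
E_n = −E_R·Z²/n², so K = E_R·Z²/n² = 13.6 × 2²/7² = 1.11 eV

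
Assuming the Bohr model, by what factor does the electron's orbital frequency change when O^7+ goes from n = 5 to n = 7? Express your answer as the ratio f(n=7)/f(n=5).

f ∝ Z^2 · n^-3; with Z fixed, f ∝ n^-3.
f(n=7)/f(n=5) = (7/5)^-3 = 125/343

125/343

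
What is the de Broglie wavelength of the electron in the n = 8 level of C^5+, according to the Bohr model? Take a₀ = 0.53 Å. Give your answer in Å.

The Bohr quantisation condition is nλ = 2πr_n.
r_n = n²a₀/Z = 5.7 Å
λ = 2πr_n/n = 2π·5.7/8 = 4.4 Å

4.4 Å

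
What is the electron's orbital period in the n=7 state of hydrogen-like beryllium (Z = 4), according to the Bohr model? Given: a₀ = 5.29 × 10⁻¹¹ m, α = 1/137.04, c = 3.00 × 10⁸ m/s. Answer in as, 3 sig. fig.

r = n²a₀/Z = 7²·5.29 × 10⁻¹¹/4 = 6.48 × 10⁻¹⁰ m
v = Zαc/n = 4·0.00730·3.00 × 10⁸/7 = 1.25 × 10⁶ m/s
T = 2πr/v = 3.25 × 10⁻¹⁵ s = 3250 as

3250 as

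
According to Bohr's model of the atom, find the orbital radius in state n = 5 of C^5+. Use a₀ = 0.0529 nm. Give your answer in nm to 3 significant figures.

0.220 nm

r_n = n²a₀/Z = 5² × 0.0529 / 6
    = 25 × 0.0529 / 6 = 0.220 nm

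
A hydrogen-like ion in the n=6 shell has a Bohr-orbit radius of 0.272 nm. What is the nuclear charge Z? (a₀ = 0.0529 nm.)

r_n = n²a₀/Z ⇒ Z = n²a₀/r = 6² × 0.0529 / 0.272 ≈ 7.00
Z = 7

7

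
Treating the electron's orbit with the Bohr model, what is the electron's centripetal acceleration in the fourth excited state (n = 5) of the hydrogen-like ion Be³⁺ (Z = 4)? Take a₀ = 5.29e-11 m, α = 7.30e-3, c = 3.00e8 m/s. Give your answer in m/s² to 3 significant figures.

9.28e21 m/s²

r = n²a₀/Z = 3.31e-10 m, v = Zαc/n = 1.75e6 m/s
a = v²/r = (1.75e6)² / 3.31e-10 = 9.28e21 m/s²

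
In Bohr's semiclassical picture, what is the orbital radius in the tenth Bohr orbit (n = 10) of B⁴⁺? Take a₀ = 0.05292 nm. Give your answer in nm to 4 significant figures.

r_n = n²a₀/Z = 10² × 0.05292 / 5
    = 100 × 0.05292 / 5 = 1.058 nm

1.058 nm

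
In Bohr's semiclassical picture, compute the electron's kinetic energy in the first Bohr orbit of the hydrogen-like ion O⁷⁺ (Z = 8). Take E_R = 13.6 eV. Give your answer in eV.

For a Coulomb orbit the virial theorem gives K = −E_n.
E_n = −E_R·Z²/n², so K = E_R·Z²/n² = 13.6 × 8²/1² = 870 eV

870 eV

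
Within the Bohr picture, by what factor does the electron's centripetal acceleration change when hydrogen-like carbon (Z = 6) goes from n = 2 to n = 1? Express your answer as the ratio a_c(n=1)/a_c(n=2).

a_c ∝ Z^3 · n^-4; with Z fixed, a_c ∝ n^-4.
a_c(n=1)/a_c(n=2) = (1/2)^-4 = 16

16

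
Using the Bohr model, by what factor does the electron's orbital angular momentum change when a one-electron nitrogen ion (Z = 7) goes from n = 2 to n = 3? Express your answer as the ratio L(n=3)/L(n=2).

3/2

L = nℏ depends only on n, so L ∝ n.
L(n=3)/L(n=2) = (3/2)^1 = 3/2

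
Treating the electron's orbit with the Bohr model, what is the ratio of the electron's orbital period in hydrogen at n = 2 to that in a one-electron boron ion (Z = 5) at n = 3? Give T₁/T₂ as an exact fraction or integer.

200/27

T ∝ Z^-2 · n^3
T₁/T₂ = (1/5)^-2 · (2/3)^3 = 200/27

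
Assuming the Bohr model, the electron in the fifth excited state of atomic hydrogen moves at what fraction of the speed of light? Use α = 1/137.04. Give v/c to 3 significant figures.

v_n = Zαc/n, so v/c = Zα/n = 1 × 0.00730 / 6 = 0.00122

0.00122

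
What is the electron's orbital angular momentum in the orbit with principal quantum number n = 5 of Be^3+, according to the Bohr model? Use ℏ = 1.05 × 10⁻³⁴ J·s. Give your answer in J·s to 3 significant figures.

L_n = nℏ = 5 × 1.05 × 10⁻³⁴ = 5.25 × 10⁻³⁴ J·s

5.25 × 10⁻³⁴ J·s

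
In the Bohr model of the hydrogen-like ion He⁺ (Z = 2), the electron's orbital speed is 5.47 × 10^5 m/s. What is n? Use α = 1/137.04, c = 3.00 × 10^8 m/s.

8

v_n = Zαc/n ⇒ n = Zαc/v = 2 × 0.00730 × 3.00 × 10^8 / 5.47 × 10^5 ≈ 8.00
n = 8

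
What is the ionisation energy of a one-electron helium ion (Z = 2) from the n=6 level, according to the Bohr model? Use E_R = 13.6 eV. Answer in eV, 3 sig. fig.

1.51 eV

E_n = −E_R·Z²/n² = −13.6 × 2²/6² eV = -1.51 eV
Ionisation energy = −E_n = 1.51 eV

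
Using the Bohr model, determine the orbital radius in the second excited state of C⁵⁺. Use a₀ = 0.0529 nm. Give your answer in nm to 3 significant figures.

0.0794 nm

r_n = n²a₀/Z = 3² × 0.0529 / 6
    = 9 × 0.0529 / 6 = 0.0794 nm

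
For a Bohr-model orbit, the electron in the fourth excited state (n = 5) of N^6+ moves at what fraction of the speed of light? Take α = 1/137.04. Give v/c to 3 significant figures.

0.0102

v_n = Zαc/n, so v/c = Zα/n = 7 × 0.00730 / 5 = 0.0102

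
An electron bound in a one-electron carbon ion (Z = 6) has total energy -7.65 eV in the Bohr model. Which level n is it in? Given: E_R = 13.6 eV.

8

E_n = −E_R Z²/n² ⇒ n² = E_R Z²/(−E_n) = 13.6 × 6² / 7.65 ≈ 64.00
n = 8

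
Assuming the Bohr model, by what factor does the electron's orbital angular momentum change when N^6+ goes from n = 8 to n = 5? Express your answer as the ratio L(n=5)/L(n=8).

L = nℏ depends only on n, so L ∝ n.
L(n=5)/L(n=8) = (5/8)^1 = 5/8

5/8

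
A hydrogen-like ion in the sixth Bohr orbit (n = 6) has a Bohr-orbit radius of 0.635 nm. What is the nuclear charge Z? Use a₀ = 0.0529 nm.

3

r_n = n²a₀/Z ⇒ Z = n²a₀/r = 6² × 0.0529 / 0.635 ≈ 3.00
Z = 3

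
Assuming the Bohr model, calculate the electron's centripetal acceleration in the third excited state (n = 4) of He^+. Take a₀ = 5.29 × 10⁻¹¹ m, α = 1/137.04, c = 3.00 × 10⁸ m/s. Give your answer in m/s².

r = n²a₀/Z = 4.23 × 10⁻¹⁰ m, v = Zαc/n = 1.09 × 10⁶ m/s
a = v²/r = (1.09 × 10⁶)² / 4.23 × 10⁻¹⁰ = 2.83 × 10²¹ m/s²

2.83 × 10²¹ m/s²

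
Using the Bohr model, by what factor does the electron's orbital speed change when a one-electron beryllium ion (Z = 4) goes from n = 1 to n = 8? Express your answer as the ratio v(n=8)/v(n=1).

1/8

v ∝ Z^1 · n^-1; with Z fixed, v ∝ n^-1.
v(n=8)/v(n=1) = (8/1)^-1 = 1/8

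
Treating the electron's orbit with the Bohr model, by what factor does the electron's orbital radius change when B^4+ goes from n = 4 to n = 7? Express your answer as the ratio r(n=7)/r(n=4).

49/16

r ∝ Z^-1 · n^2; with Z fixed, r ∝ n^2.
r(n=7)/r(n=4) = (7/4)^2 = 49/16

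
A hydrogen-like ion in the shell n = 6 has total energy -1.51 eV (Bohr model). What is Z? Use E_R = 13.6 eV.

2

E_n = −E_R Z²/n² ⇒ Z² = −E_n n²/E_R = 1.51 × 6² / 13.6 ≈ 4.00
Z = 2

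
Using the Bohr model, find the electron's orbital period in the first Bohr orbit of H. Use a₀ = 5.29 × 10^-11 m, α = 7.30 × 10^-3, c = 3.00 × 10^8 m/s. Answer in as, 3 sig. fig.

r = n²a₀/Z = 1²·5.29 × 10^-11/1 = 5.29 × 10^-11 m
v = Zαc/n = 1·0.00730·3.00 × 10^8/1 = 2.19 × 10^6 m/s
T = 2πr/v = 1.52 × 10^-16 s = 152 as

152 as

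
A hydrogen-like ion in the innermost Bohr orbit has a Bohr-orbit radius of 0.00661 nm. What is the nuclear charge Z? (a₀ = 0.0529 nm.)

r_n = n²a₀/Z ⇒ Z = n²a₀/r = 1² × 0.0529 / 0.00661 ≈ 8.00
Z = 8

8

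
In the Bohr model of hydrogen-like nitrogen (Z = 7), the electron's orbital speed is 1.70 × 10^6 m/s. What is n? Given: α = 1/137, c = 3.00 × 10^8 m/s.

9

v_n = Zαc/n ⇒ n = Zαc/v = 7 × 0.00730 × 3.00 × 10^8 / 1.70 × 10^6 ≈ 9.02
n = 9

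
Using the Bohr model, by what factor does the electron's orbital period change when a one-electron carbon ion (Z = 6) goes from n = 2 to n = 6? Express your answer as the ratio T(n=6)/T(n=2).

T ∝ Z^-2 · n^3; with Z fixed, T ∝ n^3.
T(n=6)/T(n=2) = (6/2)^3 = 27

27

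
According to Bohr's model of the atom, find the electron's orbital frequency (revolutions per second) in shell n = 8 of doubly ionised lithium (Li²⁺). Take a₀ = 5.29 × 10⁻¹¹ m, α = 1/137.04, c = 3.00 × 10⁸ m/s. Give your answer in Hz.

r = n²a₀/Z = 1.13 × 10⁻⁹ m, v = Zαc/n = 8.21 × 10⁵ m/s
f = v/(2πr) = 1.16 × 10¹⁴ Hz

1.16 × 10¹⁴ Hz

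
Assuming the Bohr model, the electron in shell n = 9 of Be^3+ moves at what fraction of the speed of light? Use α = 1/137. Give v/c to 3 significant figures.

0.00324

v_n = Zαc/n, so v/c = Zα/n = 4 × 0.00730 / 9 = 0.00324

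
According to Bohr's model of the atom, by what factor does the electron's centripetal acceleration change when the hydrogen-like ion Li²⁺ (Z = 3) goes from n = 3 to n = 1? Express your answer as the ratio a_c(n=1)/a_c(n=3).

81

a_c ∝ Z^3 · n^-4; with Z fixed, a_c ∝ n^-4.
a_c(n=1)/a_c(n=3) = (1/3)^-4 = 81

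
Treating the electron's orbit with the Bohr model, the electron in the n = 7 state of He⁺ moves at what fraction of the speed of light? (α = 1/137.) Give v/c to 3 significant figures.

0.00209

v_n = Zαc/n, so v/c = Zα/n = 2 × 0.00730 / 7 = 0.00209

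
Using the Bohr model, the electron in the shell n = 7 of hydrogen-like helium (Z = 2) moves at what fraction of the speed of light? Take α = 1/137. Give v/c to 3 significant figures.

0.00209

v_n = Zαc/n, so v/c = Zα/n = 2 × 0.00730 / 7 = 0.00209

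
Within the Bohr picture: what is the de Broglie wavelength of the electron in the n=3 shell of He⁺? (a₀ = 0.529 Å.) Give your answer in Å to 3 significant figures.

4.99 Å

The Bohr quantisation condition is nλ = 2πr_n.
r_n = n²a₀/Z = 2.38 Å
λ = 2πr_n/n = 2π·2.38/3 = 4.99 Å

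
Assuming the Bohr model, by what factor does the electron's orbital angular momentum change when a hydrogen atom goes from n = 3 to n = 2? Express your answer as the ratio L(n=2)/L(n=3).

2/3

L = nℏ depends only on n, so L ∝ n.
L(n=2)/L(n=3) = (2/3)^1 = 2/3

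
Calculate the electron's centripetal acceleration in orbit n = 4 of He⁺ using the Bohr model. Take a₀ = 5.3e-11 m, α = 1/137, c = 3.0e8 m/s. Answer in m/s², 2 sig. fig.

2.8e21 m/s²

r = n²a₀/Z = 4.2e-10 m, v = Zαc/n = 1.1e6 m/s
a = v²/r = (1.1e6)² / 4.2e-10 = 2.8e21 m/s²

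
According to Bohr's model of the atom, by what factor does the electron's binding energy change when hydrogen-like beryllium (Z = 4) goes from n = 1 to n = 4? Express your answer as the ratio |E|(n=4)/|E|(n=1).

|E| ∝ Z^2 · n^-2; with Z fixed, |E| ∝ n^-2.
|E|(n=4)/|E|(n=1) = (4/1)^-2 = 1/16

1/16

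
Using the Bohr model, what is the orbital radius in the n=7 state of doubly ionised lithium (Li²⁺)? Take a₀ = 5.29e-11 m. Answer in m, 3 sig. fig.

r_n = n²a₀/Z = 7² × 5.29e-11 / 3
    = 49 × 5.29e-11 / 3 = 8.64e-10 m

8.64e-10 m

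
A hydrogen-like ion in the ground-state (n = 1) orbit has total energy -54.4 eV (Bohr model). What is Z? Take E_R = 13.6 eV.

E_n = −E_R Z²/n² ⇒ Z² = −E_n n²/E_R = 54.4 × 1² / 13.6 ≈ 4.00
Z = 2

2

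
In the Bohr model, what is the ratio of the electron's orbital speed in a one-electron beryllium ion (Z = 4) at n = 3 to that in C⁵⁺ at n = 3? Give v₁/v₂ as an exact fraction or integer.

v ∝ Z^1 · n^-1
v₁/v₂ = (4/6)^1 · (3/3)^-1 = 2/3

2/3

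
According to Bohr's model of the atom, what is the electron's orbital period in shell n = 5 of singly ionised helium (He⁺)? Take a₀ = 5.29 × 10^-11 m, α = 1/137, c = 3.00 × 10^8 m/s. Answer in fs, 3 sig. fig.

4.74 fs

r = n²a₀/Z = 5²·5.29 × 10^-11/2 = 6.61 × 10^-10 m
v = Zαc/n = 2·0.00730·3.00 × 10^8/5 = 8.76 × 10^5 m/s
T = 2πr/v = 4.74 × 10^-15 s = 4.74 fs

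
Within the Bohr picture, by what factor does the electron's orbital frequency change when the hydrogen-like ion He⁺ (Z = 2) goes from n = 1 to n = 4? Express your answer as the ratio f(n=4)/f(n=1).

f ∝ Z^2 · n^-3; with Z fixed, f ∝ n^-3.
f(n=4)/f(n=1) = (4/1)^-3 = 1/64

1/64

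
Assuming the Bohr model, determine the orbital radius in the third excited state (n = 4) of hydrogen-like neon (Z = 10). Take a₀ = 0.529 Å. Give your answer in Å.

0.846 Å

r_n = n²a₀/Z = 4² × 0.529 / 10
    = 16 × 0.529 / 10 = 0.846 Å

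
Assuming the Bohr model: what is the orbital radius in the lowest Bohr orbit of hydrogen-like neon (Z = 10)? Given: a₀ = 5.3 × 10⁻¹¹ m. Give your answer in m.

r_n = n²a₀/Z = 1² × 5.3 × 10⁻¹¹ / 10
    = 1 × 5.3 × 10⁻¹¹ / 10 = 5.3 × 10⁻¹² m

5.3 × 10⁻¹² m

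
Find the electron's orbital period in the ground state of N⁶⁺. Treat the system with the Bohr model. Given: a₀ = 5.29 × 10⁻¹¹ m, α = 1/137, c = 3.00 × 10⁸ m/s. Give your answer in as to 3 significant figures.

3.10 as

r = n²a₀/Z = 1²·5.29 × 10⁻¹¹/7 = 7.56 × 10⁻¹² m
v = Zαc/n = 7·0.00730·3.00 × 10⁸/1 = 1.53 × 10⁷ m/s
T = 2πr/v = 3.10 × 10⁻¹⁸ s = 3.10 as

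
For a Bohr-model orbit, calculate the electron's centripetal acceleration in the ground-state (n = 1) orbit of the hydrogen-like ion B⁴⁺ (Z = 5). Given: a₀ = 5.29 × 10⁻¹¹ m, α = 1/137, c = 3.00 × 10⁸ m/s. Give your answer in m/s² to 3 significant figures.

r = n²a₀/Z = 1.06 × 10⁻¹¹ m, v = Zαc/n = 1.09 × 10⁷ m/s
a = v²/r = (1.09 × 10⁷)² / 1.06 × 10⁻¹¹ = 1.13 × 10²⁵ m/s²

1.13 × 10²⁵ m/s²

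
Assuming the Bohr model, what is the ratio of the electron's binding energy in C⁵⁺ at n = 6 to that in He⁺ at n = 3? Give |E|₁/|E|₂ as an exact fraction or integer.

9/4

|E| ∝ Z^2 · n^-2
|E|₁/|E|₂ = (6/2)^2 · (6/3)^-2 = 9/4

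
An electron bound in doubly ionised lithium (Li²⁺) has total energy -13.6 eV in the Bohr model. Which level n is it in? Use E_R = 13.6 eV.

E_n = −E_R Z²/n² ⇒ n² = E_R Z²/(−E_n) = 13.6 × 3² / 13.6 ≈ 9.00
n = 3

3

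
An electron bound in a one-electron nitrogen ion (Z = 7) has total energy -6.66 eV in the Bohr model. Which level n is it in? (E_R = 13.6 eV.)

10

E_n = −E_R Z²/n² ⇒ n² = E_R Z²/(−E_n) = 13.6 × 7² / 6.66 ≈ 100.06
n = 10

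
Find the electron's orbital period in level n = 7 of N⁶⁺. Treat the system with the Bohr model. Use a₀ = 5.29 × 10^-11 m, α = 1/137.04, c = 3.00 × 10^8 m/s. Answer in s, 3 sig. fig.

1.06 × 10^-15 s

r = n²a₀/Z = 7²·5.29 × 10^-11/7 = 3.70 × 10^-10 m
v = Zαc/n = 7·0.00730·3.00 × 10^8/7 = 2.19 × 10^6 m/s
T = 2πr/v = 1.06 × 10^-15 s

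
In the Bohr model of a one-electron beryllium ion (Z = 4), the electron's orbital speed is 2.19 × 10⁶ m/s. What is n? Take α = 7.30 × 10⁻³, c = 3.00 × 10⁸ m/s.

4

v_n = Zαc/n ⇒ n = Zαc/v = 4 × 0.00730 × 3.00 × 10⁸ / 2.19 × 10⁶ ≈ 4.00
n = 4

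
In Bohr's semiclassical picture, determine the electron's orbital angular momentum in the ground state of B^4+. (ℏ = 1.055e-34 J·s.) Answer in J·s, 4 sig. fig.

L_n = nℏ = 1 × 1.055e-34 = 1.055e-34 J·s

1.055e-34 J·s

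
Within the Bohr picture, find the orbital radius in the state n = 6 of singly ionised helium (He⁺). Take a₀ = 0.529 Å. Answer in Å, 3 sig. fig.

9.52 Å

r_n = n²a₀/Z = 6² × 0.529 / 2
    = 36 × 0.529 / 2 = 9.52 Å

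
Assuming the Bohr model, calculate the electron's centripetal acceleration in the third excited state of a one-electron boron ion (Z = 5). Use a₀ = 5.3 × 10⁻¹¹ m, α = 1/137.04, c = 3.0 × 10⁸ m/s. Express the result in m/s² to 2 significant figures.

4.4 × 10²² m/s²

r = n²a₀/Z = 1.7 × 10⁻¹⁰ m, v = Zαc/n = 2.7 × 10⁶ m/s
a = v²/r = (2.7 × 10⁶)² / 1.7 × 10⁻¹⁰ = 4.4 × 10²² m/s²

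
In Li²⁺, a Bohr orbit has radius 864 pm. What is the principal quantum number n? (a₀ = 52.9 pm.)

r_n = n²a₀/Z ⇒ n² = rZ/a₀ = 864 × 3 / 52.9 ≈ 49.00
n = 7

7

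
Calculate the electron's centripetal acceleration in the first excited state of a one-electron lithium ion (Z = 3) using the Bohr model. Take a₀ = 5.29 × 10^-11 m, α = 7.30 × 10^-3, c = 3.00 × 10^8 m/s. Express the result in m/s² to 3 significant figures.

r = n²a₀/Z = 7.05 × 10^-11 m, v = Zαc/n = 3.29 × 10^6 m/s
a = v²/r = (3.29 × 10^6)² / 7.05 × 10^-11 = 1.53 × 10^23 m/s²

1.53 × 10^23 m/s²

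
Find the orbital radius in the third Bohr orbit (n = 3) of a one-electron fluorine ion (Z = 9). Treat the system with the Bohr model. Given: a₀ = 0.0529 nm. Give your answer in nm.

r_n = n²a₀/Z = 3² × 0.0529 / 9
    = 9 × 0.0529 / 9 = 0.0529 nm

0.0529 nm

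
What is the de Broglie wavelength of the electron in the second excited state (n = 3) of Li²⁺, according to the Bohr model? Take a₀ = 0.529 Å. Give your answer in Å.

The Bohr quantisation condition is nλ = 2πr_n.
r_n = n²a₀/Z = 1.59 Å
λ = 2πr_n/n = 2π·1.59/3 = 3.32 Å

3.32 Å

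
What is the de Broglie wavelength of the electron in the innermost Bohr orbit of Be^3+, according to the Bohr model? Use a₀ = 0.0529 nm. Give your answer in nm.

0.0831 nm

The Bohr quantisation condition is nλ = 2πr_n.
r_n = n²a₀/Z = 0.0132 nm
λ = 2πr_n/n = 2π·0.0132/1 = 0.0831 nm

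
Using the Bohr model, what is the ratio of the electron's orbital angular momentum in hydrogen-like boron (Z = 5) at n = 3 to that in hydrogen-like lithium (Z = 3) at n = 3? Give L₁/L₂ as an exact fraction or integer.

1

L = nℏ is independent of Z.
L₁/L₂ = n₁/n₂ = 3/3 = 1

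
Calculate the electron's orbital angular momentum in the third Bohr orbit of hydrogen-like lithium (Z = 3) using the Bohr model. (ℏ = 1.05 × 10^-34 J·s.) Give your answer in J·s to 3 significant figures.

3.15 × 10^-34 J·s

L_n = nℏ = 3 × 1.05 × 10^-34 = 3.15 × 10^-34 J·s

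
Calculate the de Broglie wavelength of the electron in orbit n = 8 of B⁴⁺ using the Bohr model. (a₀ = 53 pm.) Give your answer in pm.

The Bohr quantisation condition is nλ = 2πr_n.
r_n = n²a₀/Z = 680 pm
λ = 2πr_n/n = 2π·680/8 = 530 pm

530 pm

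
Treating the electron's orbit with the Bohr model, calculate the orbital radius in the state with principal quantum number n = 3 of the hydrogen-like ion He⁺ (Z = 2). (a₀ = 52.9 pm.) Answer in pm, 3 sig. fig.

r_n = n²a₀/Z = 3² × 52.9 / 2
    = 9 × 52.9 / 2 = 238 pm

238 pm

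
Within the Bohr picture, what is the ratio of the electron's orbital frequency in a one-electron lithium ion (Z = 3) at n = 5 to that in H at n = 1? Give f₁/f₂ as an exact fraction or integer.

f ∝ Z^2 · n^-3
f₁/f₂ = (3/1)^2 · (5/1)^-3 = 9/125

9/125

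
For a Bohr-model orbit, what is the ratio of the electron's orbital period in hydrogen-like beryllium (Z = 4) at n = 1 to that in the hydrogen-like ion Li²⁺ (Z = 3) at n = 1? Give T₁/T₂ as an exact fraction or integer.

T ∝ Z^-2 · n^3
T₁/T₂ = (4/3)^-2 · (1/1)^3 = 9/16

9/16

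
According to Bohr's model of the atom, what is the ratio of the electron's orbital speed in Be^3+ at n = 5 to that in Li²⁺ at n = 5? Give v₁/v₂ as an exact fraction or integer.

4/3

v ∝ Z^1 · n^-1
v₁/v₂ = (4/3)^1 · (5/5)^-1 = 4/3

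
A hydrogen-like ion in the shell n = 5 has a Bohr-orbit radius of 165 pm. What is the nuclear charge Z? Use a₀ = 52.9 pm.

8

r_n = n²a₀/Z ⇒ Z = n²a₀/r = 5² × 52.9 / 165 ≈ 8.02
Z = 8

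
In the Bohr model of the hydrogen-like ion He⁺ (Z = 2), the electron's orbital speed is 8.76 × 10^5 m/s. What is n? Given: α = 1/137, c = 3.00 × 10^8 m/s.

v_n = Zαc/n ⇒ n = Zαc/v = 2 × 0.00730 × 3.00 × 10^8 / 8.76 × 10^5 ≈ 5.00
n = 5

5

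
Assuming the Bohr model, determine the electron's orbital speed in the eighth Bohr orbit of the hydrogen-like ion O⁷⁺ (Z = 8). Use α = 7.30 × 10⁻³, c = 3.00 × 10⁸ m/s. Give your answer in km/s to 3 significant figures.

v_n = Zαc/n = 8 × 0.00730 × 3.00 × 10⁸ / 8
    = 2190 km/s

2190 km/s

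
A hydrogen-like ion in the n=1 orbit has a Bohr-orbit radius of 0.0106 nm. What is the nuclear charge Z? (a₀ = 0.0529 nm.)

r_n = n²a₀/Z ⇒ Z = n²a₀/r = 1² × 0.0529 / 0.0106 ≈ 4.99
Z = 5

5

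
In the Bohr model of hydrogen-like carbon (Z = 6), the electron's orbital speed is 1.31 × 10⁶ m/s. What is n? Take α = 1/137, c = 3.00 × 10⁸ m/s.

10

v_n = Zαc/n ⇒ n = Zαc/v = 6 × 0.00730 × 3.00 × 10⁸ / 1.31 × 10⁶ ≈ 10.03
n = 10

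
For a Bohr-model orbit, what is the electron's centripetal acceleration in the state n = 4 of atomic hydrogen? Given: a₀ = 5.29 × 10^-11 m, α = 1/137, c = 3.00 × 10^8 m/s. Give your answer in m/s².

r = n²a₀/Z = 8.46 × 10^-10 m, v = Zαc/n = 5.47 × 10^5 m/s
a = v²/r = (5.47 × 10^5)² / 8.46 × 10^-10 = 3.54 × 10^20 m/s²

3.54 × 10^20 m/s²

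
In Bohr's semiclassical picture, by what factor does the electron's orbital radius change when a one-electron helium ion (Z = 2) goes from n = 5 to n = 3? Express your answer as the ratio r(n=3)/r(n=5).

9/25

r ∝ Z^-1 · n^2; with Z fixed, r ∝ n^2.
r(n=3)/r(n=5) = (3/5)^2 = 9/25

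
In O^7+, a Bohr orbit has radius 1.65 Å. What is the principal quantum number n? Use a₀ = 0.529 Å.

r_n = n²a₀/Z ⇒ n² = rZ/a₀ = 1.65 × 8 / 0.529 ≈ 24.95
n = 5

5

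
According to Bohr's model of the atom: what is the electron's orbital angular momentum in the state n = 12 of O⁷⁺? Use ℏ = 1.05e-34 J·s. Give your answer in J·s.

L_n = nℏ = 12 × 1.05e-34 = 1.26e-33 J·s

1.26e-33 J·s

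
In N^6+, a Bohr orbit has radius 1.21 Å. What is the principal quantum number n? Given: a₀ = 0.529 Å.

4

r_n = n²a₀/Z ⇒ n² = rZ/a₀ = 1.21 × 7 / 0.529 ≈ 16.01
n = 4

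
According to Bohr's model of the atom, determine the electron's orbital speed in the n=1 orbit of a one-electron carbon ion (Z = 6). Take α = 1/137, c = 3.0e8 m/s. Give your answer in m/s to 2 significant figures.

v_n = Zαc/n = 6 × 0.0073 × 3.0e8 / 1
    = 1.3e7 m/s

1.3e7 m/s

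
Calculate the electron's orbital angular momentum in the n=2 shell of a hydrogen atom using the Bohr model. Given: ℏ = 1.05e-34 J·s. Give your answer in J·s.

2.10e-34 J·s

L_n = nℏ = 2 × 1.05e-34 = 2.10e-34 J·s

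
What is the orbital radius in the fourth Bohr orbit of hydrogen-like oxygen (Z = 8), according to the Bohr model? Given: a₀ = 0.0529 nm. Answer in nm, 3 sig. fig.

0.106 nm

r_n = n²a₀/Z = 4² × 0.0529 / 8
    = 16 × 0.0529 / 8 = 0.106 nm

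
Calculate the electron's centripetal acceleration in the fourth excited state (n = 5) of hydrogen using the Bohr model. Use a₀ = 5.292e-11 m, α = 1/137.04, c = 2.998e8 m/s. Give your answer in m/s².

1.447e20 m/s²

r = n²a₀/Z = 1.323e-9 m, v = Zαc/n = 4.375e5 m/s
a = v²/r = (4.375e5)² / 1.323e-9 = 1.447e20 m/s²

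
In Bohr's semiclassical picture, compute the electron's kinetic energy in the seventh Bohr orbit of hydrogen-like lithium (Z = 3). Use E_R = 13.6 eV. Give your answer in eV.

2.50 eV

For a Coulomb orbit the virial theorem gives K = −E_n.
E_n = −E_R·Z²/n², so K = E_R·Z²/n² = 13.6 × 3²/7² = 2.50 eV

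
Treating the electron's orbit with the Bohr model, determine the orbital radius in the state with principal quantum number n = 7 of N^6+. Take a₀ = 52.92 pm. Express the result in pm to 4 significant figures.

370.4 pm

r_n = n²a₀/Z = 7² × 52.92 / 7
    = 49 × 52.92 / 7 = 370.4 pm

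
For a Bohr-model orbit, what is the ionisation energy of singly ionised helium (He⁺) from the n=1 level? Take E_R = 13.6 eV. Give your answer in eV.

54.4 eV

E_n = −E_R·Z²/n² = −13.6 × 2²/1² eV = -54.4 eV
Ionisation energy = −E_n = 54.4 eV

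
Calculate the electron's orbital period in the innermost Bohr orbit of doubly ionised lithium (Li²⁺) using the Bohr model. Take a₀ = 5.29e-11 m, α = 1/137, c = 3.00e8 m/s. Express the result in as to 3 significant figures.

16.9 as

r = n²a₀/Z = 1²·5.29e-11/3 = 1.76e-11 m
v = Zαc/n = 3·0.00730·3.00e8/1 = 6.57e6 m/s
T = 2πr/v = 1.69e-17 s = 16.9 as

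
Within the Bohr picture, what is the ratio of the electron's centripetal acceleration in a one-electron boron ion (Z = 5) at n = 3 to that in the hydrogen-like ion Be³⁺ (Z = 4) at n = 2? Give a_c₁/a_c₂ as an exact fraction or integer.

125/324

a_c ∝ Z^3 · n^-4
a_c₁/a_c₂ = (5/4)^3 · (3/2)^-4 = 125/324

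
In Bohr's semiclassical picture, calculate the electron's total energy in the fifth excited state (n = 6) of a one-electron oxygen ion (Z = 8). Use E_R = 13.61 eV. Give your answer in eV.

-24.20 eV

E_n = −E_R·Z²/n² = −13.61 × 8²/6² = -24.20 eV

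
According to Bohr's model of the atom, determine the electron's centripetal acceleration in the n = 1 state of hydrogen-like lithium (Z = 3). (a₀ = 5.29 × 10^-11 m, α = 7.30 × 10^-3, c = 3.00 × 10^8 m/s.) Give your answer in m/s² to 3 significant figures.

r = n²a₀/Z = 1.76 × 10^-11 m, v = Zαc/n = 6.57 × 10^6 m/s
a = v²/r = (6.57 × 10^6)² / 1.76 × 10^-11 = 2.45 × 10^24 m/s²

2.45 × 10^24 m/s²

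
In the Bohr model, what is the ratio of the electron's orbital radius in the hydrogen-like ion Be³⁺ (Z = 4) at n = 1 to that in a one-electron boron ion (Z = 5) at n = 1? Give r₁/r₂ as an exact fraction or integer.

r ∝ Z^-1 · n^2
r₁/r₂ = (4/5)^-1 · (1/1)^2 = 5/4

5/4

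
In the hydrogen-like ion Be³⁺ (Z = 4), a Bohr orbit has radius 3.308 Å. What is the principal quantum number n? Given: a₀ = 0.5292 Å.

5

r_n = n²a₀/Z ⇒ n² = rZ/a₀ = 3.308 × 4 / 0.5292 ≈ 25.00
n = 5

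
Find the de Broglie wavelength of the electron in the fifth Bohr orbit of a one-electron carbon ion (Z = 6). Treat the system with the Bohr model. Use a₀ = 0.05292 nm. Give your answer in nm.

0.2771 nm

The Bohr quantisation condition is nλ = 2πr_n.
r_n = n²a₀/Z = 0.2205 nm
λ = 2πr_n/n = 2π·0.2205/5 = 0.2771 nm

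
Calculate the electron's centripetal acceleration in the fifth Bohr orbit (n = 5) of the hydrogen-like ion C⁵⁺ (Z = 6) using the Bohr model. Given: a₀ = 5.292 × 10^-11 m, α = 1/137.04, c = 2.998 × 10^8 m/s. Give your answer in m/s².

r = n²a₀/Z = 2.205 × 10^-10 m, v = Zαc/n = 2.625 × 10^6 m/s
a = v²/r = (2.625 × 10^6)² / 2.205 × 10^-10 = 3.126 × 10^22 m/s²

3.126 × 10^22 m/s²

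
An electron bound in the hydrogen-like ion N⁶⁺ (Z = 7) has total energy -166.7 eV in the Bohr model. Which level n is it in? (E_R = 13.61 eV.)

E_n = −E_R Z²/n² ⇒ n² = E_R Z²/(−E_n) = 13.61 × 7² / 166.7 ≈ 4.00
n = 2

2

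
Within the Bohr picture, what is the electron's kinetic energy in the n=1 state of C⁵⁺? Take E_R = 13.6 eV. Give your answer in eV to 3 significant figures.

For a Coulomb orbit the virial theorem gives K = −E_n.
E_n = −E_R·Z²/n², so K = E_R·Z²/n² = 13.6 × 6²/1² = 490 eV

490 eV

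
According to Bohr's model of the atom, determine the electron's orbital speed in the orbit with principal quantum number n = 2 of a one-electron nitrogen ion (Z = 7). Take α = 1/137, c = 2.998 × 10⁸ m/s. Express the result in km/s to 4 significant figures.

7659 km/s

v_n = Zαc/n = 7 × 0.007299 × 2.998 × 10⁸ / 2
    = 7659 km/s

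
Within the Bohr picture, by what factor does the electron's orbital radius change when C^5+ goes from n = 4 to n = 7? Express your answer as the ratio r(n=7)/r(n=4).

49/16

r ∝ Z^-1 · n^2; with Z fixed, r ∝ n^2.
r(n=7)/r(n=4) = (7/4)^2 = 49/16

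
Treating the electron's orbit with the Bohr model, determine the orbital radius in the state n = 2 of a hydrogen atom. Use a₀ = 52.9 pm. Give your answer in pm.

r_n = n²a₀/Z = 2² × 52.9 / 1
    = 4 × 52.9 / 1 = 212 pm

212 pm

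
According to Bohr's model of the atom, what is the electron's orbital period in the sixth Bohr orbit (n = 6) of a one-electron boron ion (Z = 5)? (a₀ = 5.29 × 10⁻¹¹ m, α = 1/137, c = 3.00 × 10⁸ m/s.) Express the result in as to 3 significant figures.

1310 as

r = n²a₀/Z = 6²·5.29 × 10⁻¹¹/5 = 3.81 × 10⁻¹⁰ m
v = Zαc/n = 5·0.00730·3.00 × 10⁸/6 = 1.82 × 10⁶ m/s
T = 2πr/v = 1.31 × 10⁻¹⁵ s = 1310 as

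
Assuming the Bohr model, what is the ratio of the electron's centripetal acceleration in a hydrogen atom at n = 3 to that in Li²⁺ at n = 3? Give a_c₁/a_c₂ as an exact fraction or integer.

a_c ∝ Z^3 · n^-4
a_c₁/a_c₂ = (1/3)^3 · (3/3)^-4 = 1/27

1/27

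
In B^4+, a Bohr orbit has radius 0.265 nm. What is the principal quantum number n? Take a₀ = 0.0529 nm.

5

r_n = n²a₀/Z ⇒ n² = rZ/a₀ = 0.265 × 5 / 0.0529 ≈ 25.05
n = 5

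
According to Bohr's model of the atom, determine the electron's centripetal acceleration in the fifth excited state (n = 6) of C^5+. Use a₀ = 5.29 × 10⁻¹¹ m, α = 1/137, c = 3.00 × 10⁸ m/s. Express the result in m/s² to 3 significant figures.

1.51 × 10²² m/s²

r = n²a₀/Z = 3.17 × 10⁻¹⁰ m, v = Zαc/n = 2.19 × 10⁶ m/s
a = v²/r = (2.19 × 10⁶)² / 3.17 × 10⁻¹⁰ = 1.51 × 10²² m/s²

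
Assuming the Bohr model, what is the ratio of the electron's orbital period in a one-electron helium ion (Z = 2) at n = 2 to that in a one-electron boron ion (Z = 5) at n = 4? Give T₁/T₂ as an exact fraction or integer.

T ∝ Z^-2 · n^3
T₁/T₂ = (2/5)^-2 · (2/4)^3 = 25/32

25/32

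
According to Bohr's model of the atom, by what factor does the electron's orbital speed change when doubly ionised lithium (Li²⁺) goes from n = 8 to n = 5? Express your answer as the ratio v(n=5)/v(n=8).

v ∝ Z^1 · n^-1; with Z fixed, v ∝ n^-1.
v(n=5)/v(n=8) = (5/8)^-1 = 8/5

8/5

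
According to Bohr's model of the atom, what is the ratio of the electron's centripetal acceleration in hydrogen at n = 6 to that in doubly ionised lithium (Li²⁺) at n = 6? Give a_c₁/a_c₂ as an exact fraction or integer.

1/27

a_c ∝ Z^3 · n^-4
a_c₁/a_c₂ = (1/3)^3 · (6/6)^-4 = 1/27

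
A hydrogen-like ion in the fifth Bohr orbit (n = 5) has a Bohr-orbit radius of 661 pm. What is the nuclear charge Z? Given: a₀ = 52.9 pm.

r_n = n²a₀/Z ⇒ Z = n²a₀/r = 5² × 52.9 / 661 ≈ 2.00
Z = 2

2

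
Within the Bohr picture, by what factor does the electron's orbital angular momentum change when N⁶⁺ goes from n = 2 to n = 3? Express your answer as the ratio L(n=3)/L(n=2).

L = nℏ depends only on n, so L ∝ n.
L(n=3)/L(n=2) = (3/2)^1 = 3/2

3/2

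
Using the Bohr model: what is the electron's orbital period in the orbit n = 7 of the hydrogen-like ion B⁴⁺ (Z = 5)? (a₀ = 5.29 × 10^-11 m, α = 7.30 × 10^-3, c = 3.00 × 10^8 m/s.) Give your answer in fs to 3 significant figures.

r = n²a₀/Z = 7²·5.29 × 10^-11/5 = 5.18 × 10^-10 m
v = Zαc/n = 5·0.00730·3.00 × 10^8/7 = 1.56 × 10^6 m/s
T = 2πr/v = 2.08 × 10^-15 s = 2.08 fs

2.08 fs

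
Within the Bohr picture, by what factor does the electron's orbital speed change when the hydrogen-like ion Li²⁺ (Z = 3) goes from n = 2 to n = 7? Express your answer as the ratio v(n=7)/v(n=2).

v ∝ Z^1 · n^-1; with Z fixed, v ∝ n^-1.
v(n=7)/v(n=2) = (7/2)^-1 = 2/7

2/7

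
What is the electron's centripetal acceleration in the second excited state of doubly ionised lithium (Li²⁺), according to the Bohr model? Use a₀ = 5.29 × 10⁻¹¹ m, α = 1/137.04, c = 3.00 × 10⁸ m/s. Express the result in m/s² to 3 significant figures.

r = n²a₀/Z = 1.59 × 10⁻¹⁰ m, v = Zαc/n = 2.19 × 10⁶ m/s
a = v²/r = (2.19 × 10⁶)² / 1.59 × 10⁻¹⁰ = 3.02 × 10²² m/s²

3.02 × 10²² m/s²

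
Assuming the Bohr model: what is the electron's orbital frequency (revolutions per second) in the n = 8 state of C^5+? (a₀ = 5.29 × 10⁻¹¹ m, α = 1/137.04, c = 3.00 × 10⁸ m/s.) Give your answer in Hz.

4.63 × 10¹⁴ Hz

r = n²a₀/Z = 5.64 × 10⁻¹⁰ m, v = Zαc/n = 1.64 × 10⁶ m/s
f = v/(2πr) = 4.63 × 10¹⁴ Hz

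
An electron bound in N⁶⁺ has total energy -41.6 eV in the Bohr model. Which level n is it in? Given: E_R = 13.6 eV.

4

E_n = −E_R Z²/n² ⇒ n² = E_R Z²/(−E_n) = 13.6 × 7² / 41.6 ≈ 16.02
n = 4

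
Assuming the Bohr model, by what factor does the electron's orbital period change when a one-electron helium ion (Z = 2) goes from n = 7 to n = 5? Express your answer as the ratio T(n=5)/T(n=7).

125/343

T ∝ Z^-2 · n^3; with Z fixed, T ∝ n^3.
T(n=5)/T(n=7) = (5/7)^3 = 125/343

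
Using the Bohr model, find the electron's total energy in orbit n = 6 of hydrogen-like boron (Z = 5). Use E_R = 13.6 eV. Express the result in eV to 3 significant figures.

-9.44 eV

E_n = −E_R·Z²/n² = −13.6 × 5²/6² = -9.44 eV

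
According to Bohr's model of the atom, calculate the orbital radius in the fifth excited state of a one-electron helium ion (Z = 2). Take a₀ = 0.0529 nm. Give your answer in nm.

r_n = n²a₀/Z = 6² × 0.0529 / 2
    = 36 × 0.0529 / 2 = 0.952 nm

0.952 nm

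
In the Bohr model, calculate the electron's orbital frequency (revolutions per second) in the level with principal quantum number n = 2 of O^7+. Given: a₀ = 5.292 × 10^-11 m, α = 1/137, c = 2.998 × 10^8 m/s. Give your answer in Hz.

5.265 × 10^16 Hz

r = n²a₀/Z = 2.646 × 10^-11 m, v = Zαc/n = 8.753 × 10^6 m/s
f = v/(2πr) = 5.265 × 10^16 Hz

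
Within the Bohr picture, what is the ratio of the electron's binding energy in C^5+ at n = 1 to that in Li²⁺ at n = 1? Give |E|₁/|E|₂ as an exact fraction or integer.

4

|E| ∝ Z^2 · n^-2
|E|₁/|E|₂ = (6/3)^2 · (1/1)^-2 = 4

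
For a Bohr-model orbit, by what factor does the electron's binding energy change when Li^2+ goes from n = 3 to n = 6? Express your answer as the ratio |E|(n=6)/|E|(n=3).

|E| ∝ Z^2 · n^-2; with Z fixed, |E| ∝ n^-2.
|E|(n=6)/|E|(n=3) = (6/3)^-2 = 1/4

1/4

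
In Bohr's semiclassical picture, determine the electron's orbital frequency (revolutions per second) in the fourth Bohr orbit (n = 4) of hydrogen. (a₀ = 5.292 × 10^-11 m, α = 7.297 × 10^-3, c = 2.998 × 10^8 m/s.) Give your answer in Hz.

r = n²a₀/Z = 8.467 × 10^-10 m, v = Zαc/n = 5.469 × 10^5 m/s
f = v/(2πr) = 1.028 × 10^14 Hz

1.028 × 10^14 Hz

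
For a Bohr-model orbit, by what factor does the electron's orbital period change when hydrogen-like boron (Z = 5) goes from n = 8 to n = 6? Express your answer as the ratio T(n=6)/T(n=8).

27/64

T ∝ Z^-2 · n^3; with Z fixed, T ∝ n^3.
T(n=6)/T(n=8) = (6/8)^3 = 27/64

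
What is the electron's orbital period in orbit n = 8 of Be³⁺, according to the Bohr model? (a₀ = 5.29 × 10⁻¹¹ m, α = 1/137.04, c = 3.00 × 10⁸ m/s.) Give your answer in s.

r = n²a₀/Z = 8²·5.29 × 10⁻¹¹/4 = 8.46 × 10⁻¹⁰ m
v = Zαc/n = 4·0.00730·3.00 × 10⁸/8 = 1.09 × 10⁶ m/s
T = 2πr/v = 4.86 × 10⁻¹⁵ s

4.86 × 10⁻¹⁵ s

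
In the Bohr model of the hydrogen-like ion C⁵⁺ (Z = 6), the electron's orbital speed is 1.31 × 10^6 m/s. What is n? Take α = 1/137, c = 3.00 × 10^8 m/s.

10

v_n = Zαc/n ⇒ n = Zαc/v = 6 × 0.00730 × 3.00 × 10^8 / 1.31 × 10^6 ≈ 10.03
n = 10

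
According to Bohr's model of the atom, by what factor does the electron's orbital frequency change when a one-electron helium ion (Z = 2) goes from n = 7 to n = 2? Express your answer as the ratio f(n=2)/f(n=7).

f ∝ Z^2 · n^-3; with Z fixed, f ∝ n^-3.
f(n=2)/f(n=7) = (2/7)^-3 = 343/8

343/8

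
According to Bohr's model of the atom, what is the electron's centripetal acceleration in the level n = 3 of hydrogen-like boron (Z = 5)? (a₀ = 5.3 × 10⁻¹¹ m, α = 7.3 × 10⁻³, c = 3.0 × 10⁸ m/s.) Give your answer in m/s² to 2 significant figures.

r = n²a₀/Z = 9.5 × 10⁻¹¹ m, v = Zαc/n = 3.6 × 10⁶ m/s
a = v²/r = (3.6 × 10⁶)² / 9.5 × 10⁻¹¹ = 1.4 × 10²³ m/s²

1.4 × 10²³ m/s²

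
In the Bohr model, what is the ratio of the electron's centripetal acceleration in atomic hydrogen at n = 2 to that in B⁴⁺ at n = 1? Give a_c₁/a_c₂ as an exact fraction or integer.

1/2000

a_c ∝ Z^3 · n^-4
a_c₁/a_c₂ = (1/5)^3 · (2/1)^-4 = 1/2000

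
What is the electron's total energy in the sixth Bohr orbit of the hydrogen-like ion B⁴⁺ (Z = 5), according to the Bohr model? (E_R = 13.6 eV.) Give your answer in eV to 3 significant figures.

E_n = −E_R·Z²/n² = −13.6 × 5²/6² = -9.44 eV

-9.44 eV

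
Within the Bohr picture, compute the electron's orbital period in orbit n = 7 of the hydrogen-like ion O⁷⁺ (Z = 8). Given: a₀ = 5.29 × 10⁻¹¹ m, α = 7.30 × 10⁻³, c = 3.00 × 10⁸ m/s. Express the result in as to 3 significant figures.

813 as

r = n²a₀/Z = 7²·5.29 × 10⁻¹¹/8 = 3.24 × 10⁻¹⁰ m
v = Zαc/n = 8·0.00730·3.00 × 10⁸/7 = 2.50 × 10⁶ m/s
T = 2πr/v = 8.13 × 10⁻¹⁶ s = 813 as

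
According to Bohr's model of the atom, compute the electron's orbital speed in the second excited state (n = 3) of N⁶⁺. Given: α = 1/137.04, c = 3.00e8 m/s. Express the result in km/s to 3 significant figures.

v_n = Zαc/n = 7 × 0.00730 × 3.00e8 / 3
    = 5110 km/s

5110 km/s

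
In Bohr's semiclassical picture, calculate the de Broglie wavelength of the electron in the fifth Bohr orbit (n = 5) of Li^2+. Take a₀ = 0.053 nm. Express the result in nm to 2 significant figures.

The Bohr quantisation condition is nλ = 2πr_n.
r_n = n²a₀/Z = 0.44 nm
λ = 2πr_n/n = 2π·0.44/5 = 0.56 nm

0.56 nm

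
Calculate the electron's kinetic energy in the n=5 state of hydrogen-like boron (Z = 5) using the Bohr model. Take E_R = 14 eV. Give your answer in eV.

For a Coulomb orbit the virial theorem gives K = −E_n.
E_n = −E_R·Z²/n², so K = E_R·Z²/n² = 14 × 5²/5² = 14 eV

14 eV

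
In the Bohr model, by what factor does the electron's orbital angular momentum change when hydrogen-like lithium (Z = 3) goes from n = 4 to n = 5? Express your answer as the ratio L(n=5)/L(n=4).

L = nℏ depends only on n, so L ∝ n.
L(n=5)/L(n=4) = (5/4)^1 = 5/4

5/4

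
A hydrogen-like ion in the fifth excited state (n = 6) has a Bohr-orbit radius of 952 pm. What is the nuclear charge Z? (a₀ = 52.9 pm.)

r_n = n²a₀/Z ⇒ Z = n²a₀/r = 6² × 52.9 / 952 ≈ 2.00
Z = 2

2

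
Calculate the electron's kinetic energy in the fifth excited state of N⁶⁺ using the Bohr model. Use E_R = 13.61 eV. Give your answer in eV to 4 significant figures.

18.52 eV

For a Coulomb orbit the virial theorem gives K = −E_n.
E_n = −E_R·Z²/n², so K = E_R·Z²/n² = 13.61 × 7²/6² = 18.52 eV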